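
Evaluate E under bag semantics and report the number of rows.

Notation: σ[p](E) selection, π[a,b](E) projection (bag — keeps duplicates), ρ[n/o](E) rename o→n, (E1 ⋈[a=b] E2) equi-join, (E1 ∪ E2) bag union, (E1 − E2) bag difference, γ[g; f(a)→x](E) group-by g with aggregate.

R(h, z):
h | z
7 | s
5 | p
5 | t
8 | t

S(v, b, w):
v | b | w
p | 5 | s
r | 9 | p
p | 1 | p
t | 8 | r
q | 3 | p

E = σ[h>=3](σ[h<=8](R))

Per-node cardinality:
  R → 4
  σ[h<=8](R) → 4
  σ[h>=3](σ[h<=8](R)) → 4

|E| = 4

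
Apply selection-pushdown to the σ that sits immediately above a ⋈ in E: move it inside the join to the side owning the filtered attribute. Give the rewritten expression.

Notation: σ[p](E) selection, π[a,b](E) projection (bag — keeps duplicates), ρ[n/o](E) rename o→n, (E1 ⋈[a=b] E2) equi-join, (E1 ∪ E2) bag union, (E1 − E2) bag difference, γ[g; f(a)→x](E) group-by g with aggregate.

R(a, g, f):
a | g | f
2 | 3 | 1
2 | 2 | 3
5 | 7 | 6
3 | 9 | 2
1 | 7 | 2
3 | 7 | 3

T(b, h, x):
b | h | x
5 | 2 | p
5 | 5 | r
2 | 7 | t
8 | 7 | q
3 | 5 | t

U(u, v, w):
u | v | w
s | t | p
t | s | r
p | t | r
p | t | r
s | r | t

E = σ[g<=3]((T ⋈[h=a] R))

σ filters on g, owned by the right side.
E' = (T ⋈[h=a] σ[g<=3](R))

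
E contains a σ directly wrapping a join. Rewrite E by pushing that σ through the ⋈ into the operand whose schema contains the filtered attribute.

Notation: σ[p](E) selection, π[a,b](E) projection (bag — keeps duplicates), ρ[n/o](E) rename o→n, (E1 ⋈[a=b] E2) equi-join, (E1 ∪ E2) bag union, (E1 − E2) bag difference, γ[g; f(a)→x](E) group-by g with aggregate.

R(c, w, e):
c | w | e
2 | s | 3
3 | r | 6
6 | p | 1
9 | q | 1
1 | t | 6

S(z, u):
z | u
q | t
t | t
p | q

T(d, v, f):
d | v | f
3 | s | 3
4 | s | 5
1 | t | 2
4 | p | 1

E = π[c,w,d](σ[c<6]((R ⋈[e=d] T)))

σ filters on c, owned by the left side.
E' = π[c,w,d]((σ[c<6](R) ⋈[e=d] T))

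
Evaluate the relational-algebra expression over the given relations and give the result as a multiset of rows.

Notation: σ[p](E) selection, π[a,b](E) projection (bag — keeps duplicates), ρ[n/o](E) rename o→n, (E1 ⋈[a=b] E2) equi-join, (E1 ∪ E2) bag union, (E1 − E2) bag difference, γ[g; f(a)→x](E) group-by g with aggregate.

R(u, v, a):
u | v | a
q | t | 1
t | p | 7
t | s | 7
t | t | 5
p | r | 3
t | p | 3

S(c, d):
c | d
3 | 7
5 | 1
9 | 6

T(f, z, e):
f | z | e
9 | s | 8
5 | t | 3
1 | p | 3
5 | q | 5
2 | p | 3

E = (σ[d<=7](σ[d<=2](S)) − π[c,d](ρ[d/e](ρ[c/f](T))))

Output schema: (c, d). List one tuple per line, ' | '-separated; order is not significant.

Row counts bottom-up:
  S → 3
  σ[d<=2](S) → 1
  σ[d<=7](σ[d<=2](S)) → 1
  T → 5
  ρ[c/f](T) → 5
  ρ[d/e](ρ[c/f](T)) → 5
  π[c,d](ρ[d/e](ρ[c/f](T))) → 5
  (σ[d<=7](σ[d<=2](S)) − π[c,d](ρ[d/e](ρ[c/f](T)))) → 1

== RESULT ==
c | d
5 | 1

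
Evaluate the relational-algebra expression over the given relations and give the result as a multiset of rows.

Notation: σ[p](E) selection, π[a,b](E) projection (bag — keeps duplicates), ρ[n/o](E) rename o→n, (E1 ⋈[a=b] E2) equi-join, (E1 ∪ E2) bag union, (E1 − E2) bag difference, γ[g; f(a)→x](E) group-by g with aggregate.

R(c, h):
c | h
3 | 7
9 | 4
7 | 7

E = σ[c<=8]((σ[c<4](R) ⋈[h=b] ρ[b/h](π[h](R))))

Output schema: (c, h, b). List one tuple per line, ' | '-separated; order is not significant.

Stepwise |·|:
  R → 3
  σ[c<4](R) → 1
  R → 3
  π[h](R) → 3
  ρ[b/h](π[h](R)) → 3
  (σ[c<4](R) ⋈[h=b] ρ[b/h](π[h](R))) → 2
  σ[c<=8]((σ[c<4](R) ⋈[h=b] ρ[b/h](π[h](R)))) → 2

== RESULT ==
c | h | b
3 | 7 | 7
3 | 7 | 7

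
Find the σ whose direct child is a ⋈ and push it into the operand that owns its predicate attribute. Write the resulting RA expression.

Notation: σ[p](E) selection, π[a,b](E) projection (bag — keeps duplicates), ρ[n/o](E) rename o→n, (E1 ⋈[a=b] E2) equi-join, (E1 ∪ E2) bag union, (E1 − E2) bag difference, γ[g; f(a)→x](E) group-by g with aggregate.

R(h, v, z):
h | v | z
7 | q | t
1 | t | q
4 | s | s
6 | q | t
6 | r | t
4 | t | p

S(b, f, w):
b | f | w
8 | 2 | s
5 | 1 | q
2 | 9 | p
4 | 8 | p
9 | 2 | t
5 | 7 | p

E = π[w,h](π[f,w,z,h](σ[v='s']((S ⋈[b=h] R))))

σ filters on v, owned by the right side.
E' = π[w,h](π[f,w,z,h]((S ⋈[b=h] σ[v='s'](R))))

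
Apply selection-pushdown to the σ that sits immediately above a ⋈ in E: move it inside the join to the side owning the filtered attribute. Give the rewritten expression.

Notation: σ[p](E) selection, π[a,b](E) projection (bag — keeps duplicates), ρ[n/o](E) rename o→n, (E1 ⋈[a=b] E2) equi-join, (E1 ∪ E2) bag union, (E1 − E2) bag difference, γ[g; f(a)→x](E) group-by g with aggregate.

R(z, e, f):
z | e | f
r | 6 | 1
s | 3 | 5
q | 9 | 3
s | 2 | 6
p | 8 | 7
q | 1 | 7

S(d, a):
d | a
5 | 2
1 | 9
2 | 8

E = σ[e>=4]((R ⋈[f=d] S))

σ filters on e, owned by the left side.
E' = (σ[e>=4](R) ⋈[f=d] S)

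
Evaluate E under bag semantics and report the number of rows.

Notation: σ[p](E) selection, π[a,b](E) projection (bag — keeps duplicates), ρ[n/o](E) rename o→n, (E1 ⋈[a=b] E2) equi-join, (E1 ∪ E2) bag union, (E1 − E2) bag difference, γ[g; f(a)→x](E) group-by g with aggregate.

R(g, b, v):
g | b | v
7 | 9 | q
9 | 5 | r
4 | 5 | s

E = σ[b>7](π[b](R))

Subexpression sizes:
  R → 3
  π[b](R) → 3
  σ[b>7](π[b](R)) → 1

|E| = 1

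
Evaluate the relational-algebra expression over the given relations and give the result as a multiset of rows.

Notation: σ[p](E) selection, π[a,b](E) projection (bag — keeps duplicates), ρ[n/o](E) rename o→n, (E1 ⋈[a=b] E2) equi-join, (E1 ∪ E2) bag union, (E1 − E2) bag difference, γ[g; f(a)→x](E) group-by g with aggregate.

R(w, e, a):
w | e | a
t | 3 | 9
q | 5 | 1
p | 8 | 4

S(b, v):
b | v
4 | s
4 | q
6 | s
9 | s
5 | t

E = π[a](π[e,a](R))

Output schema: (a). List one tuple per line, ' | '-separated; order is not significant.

Per-node cardinality:
  R → 3
  π[e,a](R) → 3
  π[a](π[e,a](R)) → 3

== RESULT ==
a
1
4
9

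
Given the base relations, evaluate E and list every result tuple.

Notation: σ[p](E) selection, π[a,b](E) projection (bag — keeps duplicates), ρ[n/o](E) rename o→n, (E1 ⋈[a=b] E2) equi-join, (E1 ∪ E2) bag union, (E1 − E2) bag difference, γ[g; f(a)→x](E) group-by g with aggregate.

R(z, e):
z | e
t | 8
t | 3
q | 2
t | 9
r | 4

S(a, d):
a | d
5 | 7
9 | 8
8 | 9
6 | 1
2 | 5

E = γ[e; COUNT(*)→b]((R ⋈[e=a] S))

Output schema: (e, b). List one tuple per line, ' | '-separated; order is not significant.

Per-node cardinality:
  R → 5
  S → 5
  (R ⋈[e=a] S) → 3
  γ[e; COUNT(*)→b]((R ⋈[e=a] S)) → 3

== RESULT ==
e | b
2 | 1
8 | 1
9 | 1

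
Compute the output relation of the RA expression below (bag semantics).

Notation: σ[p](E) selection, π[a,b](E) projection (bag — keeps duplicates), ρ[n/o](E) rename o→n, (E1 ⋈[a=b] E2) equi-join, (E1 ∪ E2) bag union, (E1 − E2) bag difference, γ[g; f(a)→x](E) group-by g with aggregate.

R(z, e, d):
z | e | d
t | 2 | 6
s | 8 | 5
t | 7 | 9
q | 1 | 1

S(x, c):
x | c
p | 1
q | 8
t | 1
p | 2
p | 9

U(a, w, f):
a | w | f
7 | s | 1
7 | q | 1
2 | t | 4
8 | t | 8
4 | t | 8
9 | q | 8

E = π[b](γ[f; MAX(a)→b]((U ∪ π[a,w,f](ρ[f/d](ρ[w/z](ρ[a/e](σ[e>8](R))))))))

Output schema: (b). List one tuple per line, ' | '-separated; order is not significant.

Stepwise |·|:
  U → 6
  R → 4
  σ[e>8](R) → 0
  ρ[a/e](σ[e>8](R)) → 0
  ρ[w/z](ρ[a/e](σ[e>8](R))) → 0
  ρ[f/d](ρ[w/z](ρ[a/e](σ[e>8](R)))) → 0
  π[a,w,f](ρ[f/d](ρ[w/z](ρ[a/e](σ[e>8](R))))) → 0
  (U ∪ π[a,w,f](ρ[f/d](ρ[w/z](ρ[a/e](σ[e>8](R)))))) → 6
  γ[f; MAX(a)→b]((U ∪ π[a,w,f](ρ[f/d](ρ[w/z](ρ[a/e](σ[e>8](R))))))) → 3
  π[b](γ[f; MAX(a)→b]((U ∪ π[a,w,f](ρ[f/d](ρ[w/z](ρ[a/e](σ[e>8](R)))))))) → 3

== RESULT ==
b
2
7
9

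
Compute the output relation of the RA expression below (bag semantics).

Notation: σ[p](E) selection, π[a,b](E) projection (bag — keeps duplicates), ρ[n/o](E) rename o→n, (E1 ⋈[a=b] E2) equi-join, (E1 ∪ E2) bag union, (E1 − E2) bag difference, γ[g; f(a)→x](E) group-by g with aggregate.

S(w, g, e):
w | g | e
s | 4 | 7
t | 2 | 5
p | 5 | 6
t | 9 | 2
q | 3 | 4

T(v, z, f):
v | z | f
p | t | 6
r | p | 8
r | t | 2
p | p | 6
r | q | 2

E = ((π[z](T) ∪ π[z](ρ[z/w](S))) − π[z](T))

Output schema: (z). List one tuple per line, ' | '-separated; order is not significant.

Per-node cardinality:
  T → 5
  π[z](T) → 5
  S → 5
  ρ[z/w](S) → 5
  π[z](ρ[z/w](S)) → 5
  (π[z](T) ∪ π[z](ρ[z/w](S))) → 10
  T → 5
  π[z](T) → 5
  ((π[z](T) ∪ π[z](ρ[z/w](S))) − π[z](T)) → 5

== RESULT ==
z
p
q
s
t
t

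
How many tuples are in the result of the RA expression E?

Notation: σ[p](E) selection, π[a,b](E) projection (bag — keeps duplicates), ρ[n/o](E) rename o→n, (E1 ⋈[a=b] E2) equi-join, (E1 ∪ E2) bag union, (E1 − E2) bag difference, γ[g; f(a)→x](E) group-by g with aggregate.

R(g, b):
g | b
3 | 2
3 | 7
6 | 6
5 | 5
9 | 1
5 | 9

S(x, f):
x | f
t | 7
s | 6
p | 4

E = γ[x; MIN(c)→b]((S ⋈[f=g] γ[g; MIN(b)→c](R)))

Per-node cardinality:
  S → 3
  R → 6
  γ[g; MIN(b)→c](R) → 4
  (S ⋈[f=g] γ[g; MIN(b)→c](R)) → 1
  γ[x; MIN(c)→b]((S ⋈[f=g] γ[g; MIN(b)→c](R))) → 1

|E| = 1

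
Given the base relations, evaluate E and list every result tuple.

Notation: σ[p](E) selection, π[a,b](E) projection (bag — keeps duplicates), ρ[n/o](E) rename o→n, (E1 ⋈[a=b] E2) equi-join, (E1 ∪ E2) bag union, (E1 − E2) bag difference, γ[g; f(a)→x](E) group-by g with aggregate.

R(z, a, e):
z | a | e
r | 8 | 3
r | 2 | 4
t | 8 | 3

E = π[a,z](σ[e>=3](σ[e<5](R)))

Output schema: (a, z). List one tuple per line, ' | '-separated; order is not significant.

Per-node cardinality:
  R → 3
  σ[e<5](R) → 3
  σ[e>=3](σ[e<5](R)) → 3
  π[a,z](σ[e>=3](σ[e<5](R))) → 3

== RESULT ==
a | z
2 | r
8 | r
8 | t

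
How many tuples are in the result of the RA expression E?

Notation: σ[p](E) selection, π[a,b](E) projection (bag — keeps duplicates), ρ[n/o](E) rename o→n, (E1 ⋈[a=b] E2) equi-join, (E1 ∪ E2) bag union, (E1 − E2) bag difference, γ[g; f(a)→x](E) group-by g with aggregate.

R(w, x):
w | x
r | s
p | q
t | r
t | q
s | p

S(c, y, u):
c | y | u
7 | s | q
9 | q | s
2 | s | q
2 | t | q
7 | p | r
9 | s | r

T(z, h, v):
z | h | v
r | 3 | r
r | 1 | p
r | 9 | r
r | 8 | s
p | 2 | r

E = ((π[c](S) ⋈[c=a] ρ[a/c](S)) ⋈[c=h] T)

Subexpression sizes:
  S → 6
  π[c](S) → 6
  S → 6
  ρ[a/c](S) → 6
  (π[c](S) ⋈[c=a] ρ[a/c](S)) → 12
  T → 5
  ((π[c](S) ⋈[c=a] ρ[a/c](S)) ⋈[c=h] T) → 8

|E| = 8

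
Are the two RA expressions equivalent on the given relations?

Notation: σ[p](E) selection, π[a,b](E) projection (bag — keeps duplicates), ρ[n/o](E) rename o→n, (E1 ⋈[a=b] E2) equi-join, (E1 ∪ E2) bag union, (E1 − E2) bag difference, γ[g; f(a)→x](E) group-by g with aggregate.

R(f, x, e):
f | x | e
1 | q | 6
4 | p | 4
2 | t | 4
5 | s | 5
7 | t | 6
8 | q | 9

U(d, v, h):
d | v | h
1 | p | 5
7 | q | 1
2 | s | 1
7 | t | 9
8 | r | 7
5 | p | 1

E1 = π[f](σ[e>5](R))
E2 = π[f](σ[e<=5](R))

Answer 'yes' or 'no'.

E1 stepwise |·|:
  R → 6
  σ[e>5](R) → 3
  π[f](σ[e>5](R)) → 3
E2 stepwise |·|:
  R → 6
  σ[e<=5](R) → 3
  π[f](σ[e<=5](R)) → 3

E1 result:
f
1
7
8
E2 result:
f
2
4
5
Witness: (1,) appears 1× in E1 but 0× in E2.

no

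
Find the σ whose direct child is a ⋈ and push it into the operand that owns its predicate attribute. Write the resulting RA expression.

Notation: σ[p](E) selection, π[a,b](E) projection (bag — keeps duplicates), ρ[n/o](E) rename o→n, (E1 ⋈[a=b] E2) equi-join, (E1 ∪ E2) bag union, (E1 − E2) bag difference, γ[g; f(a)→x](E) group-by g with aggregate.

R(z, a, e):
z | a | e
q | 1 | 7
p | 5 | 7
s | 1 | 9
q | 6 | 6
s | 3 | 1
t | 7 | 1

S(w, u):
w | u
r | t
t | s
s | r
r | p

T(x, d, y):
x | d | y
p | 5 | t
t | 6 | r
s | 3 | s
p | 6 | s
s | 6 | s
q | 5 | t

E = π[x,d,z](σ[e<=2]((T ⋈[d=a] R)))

σ filters on e, owned by the right side.
E' = π[x,d,z]((T ⋈[d=a] σ[e<=2](R)))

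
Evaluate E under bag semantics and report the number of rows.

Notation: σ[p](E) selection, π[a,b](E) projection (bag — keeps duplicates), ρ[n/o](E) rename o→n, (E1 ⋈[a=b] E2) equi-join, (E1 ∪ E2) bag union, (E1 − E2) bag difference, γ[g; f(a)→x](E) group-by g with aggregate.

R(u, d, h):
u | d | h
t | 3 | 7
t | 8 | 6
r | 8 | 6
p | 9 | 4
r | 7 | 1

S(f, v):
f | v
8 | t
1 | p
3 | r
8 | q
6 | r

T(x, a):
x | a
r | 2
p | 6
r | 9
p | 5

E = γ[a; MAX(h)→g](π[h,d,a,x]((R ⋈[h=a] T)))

Per-node cardinality:
  R → 5
  T → 4
  (R ⋈[h=a] T) → 2
  π[h,d,a,x]((R ⋈[h=a] T)) → 2
  γ[a; MAX(h)→g](π[h,d,a,x]((R ⋈[h=a] T))) → 1

|E| = 1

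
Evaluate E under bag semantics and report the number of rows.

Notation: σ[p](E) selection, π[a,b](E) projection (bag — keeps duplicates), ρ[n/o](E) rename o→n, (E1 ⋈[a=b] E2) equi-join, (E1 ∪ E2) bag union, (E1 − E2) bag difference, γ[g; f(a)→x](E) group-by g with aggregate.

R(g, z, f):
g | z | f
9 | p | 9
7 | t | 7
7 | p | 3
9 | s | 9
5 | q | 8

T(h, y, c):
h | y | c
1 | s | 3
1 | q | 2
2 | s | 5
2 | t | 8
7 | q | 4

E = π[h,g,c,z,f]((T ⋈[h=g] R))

Subexpression sizes:
  T → 5
  R → 5
  (T ⋈[h=g] R) → 2
  π[h,g,c,z,f]((T ⋈[h=g] R)) → 2

|E| = 2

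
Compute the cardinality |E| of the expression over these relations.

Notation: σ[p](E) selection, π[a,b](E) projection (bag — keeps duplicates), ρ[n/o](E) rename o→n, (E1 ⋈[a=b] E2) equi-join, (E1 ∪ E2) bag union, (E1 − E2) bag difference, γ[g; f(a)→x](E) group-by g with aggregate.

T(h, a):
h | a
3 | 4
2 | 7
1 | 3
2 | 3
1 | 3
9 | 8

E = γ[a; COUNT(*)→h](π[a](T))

Stepwise |·|:
  T → 6
  π[a](T) → 6
  γ[a; COUNT(*)→h](π[a](T)) → 4

|E| = 4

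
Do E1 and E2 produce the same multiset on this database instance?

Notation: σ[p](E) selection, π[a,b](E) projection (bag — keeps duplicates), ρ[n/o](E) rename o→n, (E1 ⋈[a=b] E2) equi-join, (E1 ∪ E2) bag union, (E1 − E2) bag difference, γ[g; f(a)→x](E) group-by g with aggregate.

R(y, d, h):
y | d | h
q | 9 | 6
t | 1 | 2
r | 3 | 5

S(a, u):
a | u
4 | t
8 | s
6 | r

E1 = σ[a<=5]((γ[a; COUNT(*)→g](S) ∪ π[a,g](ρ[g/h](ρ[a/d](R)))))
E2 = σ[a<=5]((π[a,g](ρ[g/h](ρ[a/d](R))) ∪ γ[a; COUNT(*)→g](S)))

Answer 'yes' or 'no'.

E1 subexpression sizes:
  S → 3
  γ[a; COUNT(*)→g](S) → 3
  R → 3
  ρ[a/d](R) → 3
  ρ[g/h](ρ[a/d](R)) → 3
  π[a,g](ρ[g/h](ρ[a/d](R))) → 3
  (γ[a; COUNT(*)→g](S) ∪ π[a,g](ρ[g/h](ρ[a/d](R)))) → 6
  σ[a<=5]((γ[a; COUNT(*)→g](S) ∪ π[a,g](ρ[g/h](ρ[a/d](R))))) → 3
E2 subexpression sizes:
  R → 3
  ρ[a/d](R) → 3
  ρ[g/h](ρ[a/d](R)) → 3
  π[a,g](ρ[g/h](ρ[a/d](R))) → 3
  S → 3
  γ[a; COUNT(*)→g](S) → 3
  (π[a,g](ρ[g/h](ρ[a/d](R))) ∪ γ[a; COUNT(*)→g](S)) → 6
  σ[a<=5]((π[a,g](ρ[g/h](ρ[a/d](R))) ∪ γ[a; COUNT(*)→g](S))) → 3

E1 and E2 produce the same multiset:
a | g
1 | 2
3 | 5
4 | 1

yes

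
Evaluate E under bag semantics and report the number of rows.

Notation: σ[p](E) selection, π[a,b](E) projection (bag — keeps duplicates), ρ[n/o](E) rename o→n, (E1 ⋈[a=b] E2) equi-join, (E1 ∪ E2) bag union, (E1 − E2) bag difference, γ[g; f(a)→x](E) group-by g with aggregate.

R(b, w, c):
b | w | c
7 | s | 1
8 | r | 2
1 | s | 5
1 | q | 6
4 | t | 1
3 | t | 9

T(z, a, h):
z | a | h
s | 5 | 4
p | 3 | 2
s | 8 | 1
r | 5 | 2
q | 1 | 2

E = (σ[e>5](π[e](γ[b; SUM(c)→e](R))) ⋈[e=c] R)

Subexpression sizes:
  R → 6
  γ[b; SUM(c)→e](R) → 5
  π[e](γ[b; SUM(c)→e](R)) → 5
  σ[e>5](π[e](γ[b; SUM(c)→e](R))) → 2
  R → 6
  (σ[e>5](π[e](γ[b; SUM(c)→e](R))) ⋈[e=c] R) → 1

|E| = 1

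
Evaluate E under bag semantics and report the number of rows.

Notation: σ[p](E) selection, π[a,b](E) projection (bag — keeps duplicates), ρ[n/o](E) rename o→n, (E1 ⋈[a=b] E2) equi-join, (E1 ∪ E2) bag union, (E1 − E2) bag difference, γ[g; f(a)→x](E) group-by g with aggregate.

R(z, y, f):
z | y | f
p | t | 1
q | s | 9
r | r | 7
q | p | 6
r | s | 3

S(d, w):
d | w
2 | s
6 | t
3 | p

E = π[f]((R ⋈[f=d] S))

Row counts bottom-up:
  R → 5
  S → 3
  (R ⋈[f=d] S) → 2
  π[f]((R ⋈[f=d] S)) → 2

|E| = 2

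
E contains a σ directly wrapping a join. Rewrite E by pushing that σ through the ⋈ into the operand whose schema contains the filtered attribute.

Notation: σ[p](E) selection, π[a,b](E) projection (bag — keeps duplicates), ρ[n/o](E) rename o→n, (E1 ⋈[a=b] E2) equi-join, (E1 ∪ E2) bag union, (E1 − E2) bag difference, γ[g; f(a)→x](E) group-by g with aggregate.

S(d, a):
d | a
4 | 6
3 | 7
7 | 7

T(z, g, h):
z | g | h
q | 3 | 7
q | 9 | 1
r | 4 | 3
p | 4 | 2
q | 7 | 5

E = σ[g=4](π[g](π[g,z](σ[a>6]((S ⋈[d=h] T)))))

σ filters on a, owned by the left side.
E' = σ[g=4](π[g](π[g,z]((σ[a>6](S) ⋈[d=h] T))))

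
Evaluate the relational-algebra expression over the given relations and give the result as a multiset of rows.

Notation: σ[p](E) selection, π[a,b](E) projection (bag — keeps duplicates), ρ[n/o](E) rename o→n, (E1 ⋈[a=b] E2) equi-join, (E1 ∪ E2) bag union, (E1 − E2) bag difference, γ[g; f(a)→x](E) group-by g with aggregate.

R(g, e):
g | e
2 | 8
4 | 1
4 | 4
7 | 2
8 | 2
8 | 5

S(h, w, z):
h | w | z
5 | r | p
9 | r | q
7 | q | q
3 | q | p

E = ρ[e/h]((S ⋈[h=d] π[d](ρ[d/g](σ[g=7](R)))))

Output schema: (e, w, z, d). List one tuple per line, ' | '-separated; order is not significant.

Per-node cardinality:
  S → 4
  R → 6
  σ[g=7](R) → 1
  ρ[d/g](σ[g=7](R)) → 1
  π[d](ρ[d/g](σ[g=7](R))) → 1
  (S ⋈[h=d] π[d](ρ[d/g](σ[g=7](R)))) → 1
  ρ[e/h]((S ⋈[h=d] π[d](ρ[d/g](σ[g=7](R))))) → 1

== RESULT ==
e | w | z | d
7 | q | q | 7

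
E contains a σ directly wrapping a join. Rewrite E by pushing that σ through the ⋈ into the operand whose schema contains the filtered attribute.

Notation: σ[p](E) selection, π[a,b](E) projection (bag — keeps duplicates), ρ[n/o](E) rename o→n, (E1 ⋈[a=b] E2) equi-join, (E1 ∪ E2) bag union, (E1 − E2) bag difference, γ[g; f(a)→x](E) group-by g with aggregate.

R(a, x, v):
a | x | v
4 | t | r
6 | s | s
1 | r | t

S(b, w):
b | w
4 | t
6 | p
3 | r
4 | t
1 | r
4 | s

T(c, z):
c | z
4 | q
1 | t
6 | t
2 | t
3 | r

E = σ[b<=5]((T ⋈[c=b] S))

σ filters on b, owned by the right side.
E' = (T ⋈[c=b] σ[b<=5](S))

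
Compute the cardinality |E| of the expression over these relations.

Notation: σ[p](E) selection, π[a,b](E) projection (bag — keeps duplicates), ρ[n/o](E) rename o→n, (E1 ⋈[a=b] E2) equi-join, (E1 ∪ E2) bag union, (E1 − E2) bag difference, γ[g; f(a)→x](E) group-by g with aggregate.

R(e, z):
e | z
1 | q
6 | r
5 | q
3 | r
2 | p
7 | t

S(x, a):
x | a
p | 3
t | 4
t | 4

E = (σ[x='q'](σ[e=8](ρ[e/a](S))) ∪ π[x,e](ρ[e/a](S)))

Per-node cardinality:
  S → 3
  ρ[e/a](S) → 3
  σ[e=8](ρ[e/a](S)) → 0
  σ[x='q'](σ[e=8](ρ[e/a](S))) → 0
  S → 3
  ρ[e/a](S) → 3
  π[x,e](ρ[e/a](S)) → 3
  (σ[x='q'](σ[e=8](ρ[e/a](S))) ∪ π[x,e](ρ[e/a](S))) → 3

|E| = 3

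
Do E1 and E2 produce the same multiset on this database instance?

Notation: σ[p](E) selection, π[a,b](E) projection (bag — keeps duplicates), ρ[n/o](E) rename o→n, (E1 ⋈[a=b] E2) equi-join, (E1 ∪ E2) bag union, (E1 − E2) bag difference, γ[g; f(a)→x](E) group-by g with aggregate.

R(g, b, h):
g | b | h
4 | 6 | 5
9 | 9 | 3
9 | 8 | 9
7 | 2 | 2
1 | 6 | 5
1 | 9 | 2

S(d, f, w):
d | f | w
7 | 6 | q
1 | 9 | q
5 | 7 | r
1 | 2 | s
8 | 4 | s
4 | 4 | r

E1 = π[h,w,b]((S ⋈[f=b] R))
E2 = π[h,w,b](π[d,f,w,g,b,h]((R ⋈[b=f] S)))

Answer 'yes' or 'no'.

E1 subexpression sizes:
  S → 6
  R → 6
  (S ⋈[f=b] R) → 5
  π[h,w,b]((S ⋈[f=b] R)) → 5
E2 subexpression sizes:
  R → 6
  S → 6
  (R ⋈[b=f] S) → 5
  π[d,f,w,g,b,h]((R ⋈[b=f] S)) → 5
  π[h,w,b](π[d,f,w,g,b,h]((R ⋈[b=f] S))) → 5

E1 and E2 produce the same multiset:
h | w | b
2 | q | 9
2 | s | 2
3 | q | 9
5 | q | 6
5 | q | 6

yes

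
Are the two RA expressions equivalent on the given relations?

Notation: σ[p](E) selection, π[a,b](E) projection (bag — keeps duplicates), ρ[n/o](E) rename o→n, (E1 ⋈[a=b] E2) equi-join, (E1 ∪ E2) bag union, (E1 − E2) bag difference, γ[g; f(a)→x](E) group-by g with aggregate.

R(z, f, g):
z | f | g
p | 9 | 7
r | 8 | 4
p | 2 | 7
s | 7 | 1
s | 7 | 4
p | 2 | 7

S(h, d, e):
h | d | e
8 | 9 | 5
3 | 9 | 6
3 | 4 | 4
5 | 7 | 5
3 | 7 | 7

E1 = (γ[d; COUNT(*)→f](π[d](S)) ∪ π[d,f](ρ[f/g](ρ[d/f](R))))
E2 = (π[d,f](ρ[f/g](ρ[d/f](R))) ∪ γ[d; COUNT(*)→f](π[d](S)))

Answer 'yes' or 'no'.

E1 per-node cardinality:
  S → 5
  π[d](S) → 5
  γ[d; COUNT(*)→f](π[d](S)) → 3
  R → 6
  ρ[d/f](R) → 6
  ρ[f/g](ρ[d/f](R)) → 6
  π[d,f](ρ[f/g](ρ[d/f](R))) → 6
  (γ[d; COUNT(*)→f](π[d](S)) ∪ π[d,f](ρ[f/g](ρ[d/f](R)))) → 9
E2 per-node cardinality:
  R → 6
  ρ[d/f](R) → 6
  ρ[f/g](ρ[d/f](R)) → 6
  π[d,f](ρ[f/g](ρ[d/f](R))) → 6
  S → 5
  π[d](S) → 5
  γ[d; COUNT(*)→f](π[d](S)) → 3
  (π[d,f](ρ[f/g](ρ[d/f](R))) ∪ γ[d; COUNT(*)→f](π[d](S))) → 9

E1 and E2 produce the same multiset:
d | f
2 | 7
2 | 7
4 | 1
7 | 1
7 | 2
7 | 4
8 | 4
9 | 2
9 | 7

yes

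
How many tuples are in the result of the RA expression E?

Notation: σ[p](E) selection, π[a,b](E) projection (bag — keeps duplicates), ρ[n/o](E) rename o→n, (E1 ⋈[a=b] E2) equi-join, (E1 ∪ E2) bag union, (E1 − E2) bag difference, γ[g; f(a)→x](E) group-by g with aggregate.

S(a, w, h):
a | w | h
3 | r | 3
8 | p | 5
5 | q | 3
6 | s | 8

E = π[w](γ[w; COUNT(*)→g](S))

Subexpression sizes:
  S → 4
  γ[w; COUNT(*)→g](S) → 4
  π[w](γ[w; COUNT(*)→g](S)) → 4

|E| = 4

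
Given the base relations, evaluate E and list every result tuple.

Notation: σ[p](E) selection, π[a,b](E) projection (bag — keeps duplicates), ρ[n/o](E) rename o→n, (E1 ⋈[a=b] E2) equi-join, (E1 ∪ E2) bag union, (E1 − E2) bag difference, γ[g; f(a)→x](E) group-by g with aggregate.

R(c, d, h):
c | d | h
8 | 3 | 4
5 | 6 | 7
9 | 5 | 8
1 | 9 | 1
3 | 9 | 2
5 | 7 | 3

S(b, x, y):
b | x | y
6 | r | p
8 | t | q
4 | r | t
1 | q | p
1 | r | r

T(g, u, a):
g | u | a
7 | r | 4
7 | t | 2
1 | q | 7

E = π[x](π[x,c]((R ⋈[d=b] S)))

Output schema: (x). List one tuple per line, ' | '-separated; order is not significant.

Stepwise |·|:
  R → 6
  S → 5
  (R ⋈[d=b] S) → 1
  π[x,c]((R ⋈[d=b] S)) → 1
  π[x](π[x,c]((R ⋈[d=b] S))) → 1

== RESULT ==
x
r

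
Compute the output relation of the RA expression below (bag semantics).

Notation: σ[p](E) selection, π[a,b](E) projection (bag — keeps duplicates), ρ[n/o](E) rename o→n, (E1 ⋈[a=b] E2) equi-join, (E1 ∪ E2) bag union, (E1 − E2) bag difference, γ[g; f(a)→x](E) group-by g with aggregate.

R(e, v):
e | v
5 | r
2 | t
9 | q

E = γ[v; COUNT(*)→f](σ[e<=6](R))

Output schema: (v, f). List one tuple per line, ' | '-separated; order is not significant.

Stepwise |·|:
  R → 3
  σ[e<=6](R) → 2
  γ[v; COUNT(*)→f](σ[e<=6](R)) → 2

== RESULT ==
v | f
r | 1
t | 1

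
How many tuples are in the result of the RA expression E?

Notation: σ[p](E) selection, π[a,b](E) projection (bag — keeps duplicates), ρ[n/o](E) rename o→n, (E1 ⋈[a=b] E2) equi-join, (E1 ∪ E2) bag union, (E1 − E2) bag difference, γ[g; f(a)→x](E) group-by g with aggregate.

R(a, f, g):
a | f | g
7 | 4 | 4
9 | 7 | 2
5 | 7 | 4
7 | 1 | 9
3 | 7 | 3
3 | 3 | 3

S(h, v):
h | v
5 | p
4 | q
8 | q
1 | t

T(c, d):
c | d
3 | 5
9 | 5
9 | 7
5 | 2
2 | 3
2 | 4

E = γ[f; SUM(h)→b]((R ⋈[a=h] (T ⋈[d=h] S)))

Stepwise |·|:
  R → 6
  T → 6
  S → 4
  (T ⋈[d=h] S) → 3
  (R ⋈[a=h] (T ⋈[d=h] S)) → 2
  γ[f; SUM(h)→b]((R ⋈[a=h] (T ⋈[d=h] S))) → 1

|E| = 1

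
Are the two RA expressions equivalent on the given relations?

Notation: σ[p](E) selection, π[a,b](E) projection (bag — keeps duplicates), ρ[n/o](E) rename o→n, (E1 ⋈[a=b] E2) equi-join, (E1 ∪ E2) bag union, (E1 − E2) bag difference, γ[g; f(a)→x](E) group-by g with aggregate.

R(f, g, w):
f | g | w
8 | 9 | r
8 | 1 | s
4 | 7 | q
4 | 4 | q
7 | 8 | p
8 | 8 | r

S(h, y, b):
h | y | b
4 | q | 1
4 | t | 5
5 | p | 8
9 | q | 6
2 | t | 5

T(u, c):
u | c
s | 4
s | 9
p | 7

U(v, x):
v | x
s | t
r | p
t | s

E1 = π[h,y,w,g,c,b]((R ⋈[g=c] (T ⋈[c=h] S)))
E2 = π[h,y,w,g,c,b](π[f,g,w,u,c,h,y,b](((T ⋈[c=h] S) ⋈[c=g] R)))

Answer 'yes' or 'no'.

E1 subexpression sizes:
  R → 6
  T → 3
  S → 5
  (T ⋈[c=h] S) → 3
  (R ⋈[g=c] (T ⋈[c=h] S)) → 3
  π[h,y,w,g,c,b]((R ⋈[g=c] (T ⋈[c=h] S))) → 3
E2 subexpression sizes:
  T → 3
  S → 5
  (T ⋈[c=h] S) → 3
  R → 6
  ((T ⋈[c=h] S) ⋈[c=g] R) → 3
  π[f,g,w,u,c,h,y,b](((T ⋈[c=h] S) ⋈[c=g] R)) → 3
  π[h,y,w,g,c,b](π[f,g,w,u,c,h,y,b](((T ⋈[c=h] S) ⋈[c=g] R))) → 3

E1 and E2 produce the same multiset:
h | y | w | g | c | b
4 | q | q | 4 | 4 | 1
4 | t | q | 4 | 4 | 5
9 | q | r | 9 | 9 | 6

yes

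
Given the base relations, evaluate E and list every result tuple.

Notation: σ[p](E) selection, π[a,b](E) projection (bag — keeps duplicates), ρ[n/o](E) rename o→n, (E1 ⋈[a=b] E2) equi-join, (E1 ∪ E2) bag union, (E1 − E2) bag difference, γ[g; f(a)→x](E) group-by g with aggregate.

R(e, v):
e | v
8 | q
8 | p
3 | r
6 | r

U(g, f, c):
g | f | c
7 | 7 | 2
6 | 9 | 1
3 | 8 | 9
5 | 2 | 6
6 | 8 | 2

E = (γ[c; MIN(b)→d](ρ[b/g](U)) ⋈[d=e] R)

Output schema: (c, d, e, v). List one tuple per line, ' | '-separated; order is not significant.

Stepwise |·|:
  U → 5
  ρ[b/g](U) → 5
  γ[c; MIN(b)→d](ρ[b/g](U)) → 4
  R → 4
  (γ[c; MIN(b)→d](ρ[b/g](U)) ⋈[d=e] R) → 3

== RESULT ==
c | d | e | v
1 | 6 | 6 | r
2 | 6 | 6 | r
9 | 3 | 3 | r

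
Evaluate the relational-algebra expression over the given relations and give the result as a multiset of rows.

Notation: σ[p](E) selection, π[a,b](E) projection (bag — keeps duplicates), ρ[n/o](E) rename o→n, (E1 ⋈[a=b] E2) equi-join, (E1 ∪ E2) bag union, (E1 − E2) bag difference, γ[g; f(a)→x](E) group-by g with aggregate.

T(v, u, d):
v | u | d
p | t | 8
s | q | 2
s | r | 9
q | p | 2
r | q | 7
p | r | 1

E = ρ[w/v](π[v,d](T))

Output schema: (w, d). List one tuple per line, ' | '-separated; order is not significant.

Row counts bottom-up:
  T → 6
  π[v,d](T) → 6
  ρ[w/v](π[v,d](T)) → 6

== RESULT ==
w | d
p | 1
p | 8
q | 2
r | 7
s | 2
s | 9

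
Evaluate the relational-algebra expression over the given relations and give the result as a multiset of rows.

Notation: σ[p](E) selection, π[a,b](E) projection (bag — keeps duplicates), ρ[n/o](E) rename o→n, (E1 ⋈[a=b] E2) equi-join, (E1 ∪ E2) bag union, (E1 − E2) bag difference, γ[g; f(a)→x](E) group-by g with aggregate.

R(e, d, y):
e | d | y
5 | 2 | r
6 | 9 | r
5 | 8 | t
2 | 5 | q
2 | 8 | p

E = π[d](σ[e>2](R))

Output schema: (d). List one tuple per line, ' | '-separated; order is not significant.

Subexpression sizes:
  R → 5
  σ[e>2](R) → 3
  π[d](σ[e>2](R)) → 3

== RESULT ==
d
2
8
9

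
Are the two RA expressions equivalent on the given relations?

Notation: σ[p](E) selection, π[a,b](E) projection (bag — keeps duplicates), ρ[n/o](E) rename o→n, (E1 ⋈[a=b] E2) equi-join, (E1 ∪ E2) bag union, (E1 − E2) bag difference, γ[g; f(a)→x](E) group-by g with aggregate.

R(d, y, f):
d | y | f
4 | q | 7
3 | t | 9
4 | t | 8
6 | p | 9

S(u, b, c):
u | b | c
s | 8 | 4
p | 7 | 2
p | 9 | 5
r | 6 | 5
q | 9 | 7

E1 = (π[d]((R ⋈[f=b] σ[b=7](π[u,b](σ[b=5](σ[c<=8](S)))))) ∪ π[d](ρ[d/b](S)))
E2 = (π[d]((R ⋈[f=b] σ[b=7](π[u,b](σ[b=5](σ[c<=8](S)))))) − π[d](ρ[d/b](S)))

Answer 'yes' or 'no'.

E1 per-node cardinality:
  R → 4
  S → 5
  σ[c<=8](S) → 5
  σ[b=5](σ[c<=8](S)) → 0
  π[u,b](σ[b=5](σ[c<=8](S))) → 0
  σ[b=7](π[u,b](σ[b=5](σ[c<=8](S)))) → 0
  (R ⋈[f=b] σ[b=7](π[u,b](σ[b=5](σ[c<=8](S))))) → 0
  π[d]((R ⋈[f=b] σ[b=7](π[u,b](σ[b=5](σ[c<=8](S)))))) → 0
  S → 5
  ρ[d/b](S) → 5
  π[d](ρ[d/b](S)) → 5
  (π[d]((R ⋈[f=b] σ[b=7](π[u,b](σ[b=5](σ[c<=8](S)))))) ∪ π[d](ρ[d/b](S))) → 5
E2 per-node cardinality:
  R → 4
  S → 5
  σ[c<=8](S) → 5
  σ[b=5](σ[c<=8](S)) → 0
  π[u,b](σ[b=5](σ[c<=8](S))) → 0
  σ[b=7](π[u,b](σ[b=5](σ[c<=8](S)))) → 0
  (R ⋈[f=b] σ[b=7](π[u,b](σ[b=5](σ[c<=8](S))))) → 0
  π[d]((R ⋈[f=b] σ[b=7](π[u,b](σ[b=5](σ[c<=8](S)))))) → 0
  S → 5
  ρ[d/b](S) → 5
  π[d](ρ[d/b](S)) → 5
  (π[d]((R ⋈[f=b] σ[b=7](π[u,b](σ[b=5](σ[c<=8](S)))))) − π[d](ρ[d/b](S))) → 0

E1 result:
d
6
7
8
9
9
E2 result:
d
(0 rows)
Witness: (6,) appears 1× in E1 but 0× in E2.

no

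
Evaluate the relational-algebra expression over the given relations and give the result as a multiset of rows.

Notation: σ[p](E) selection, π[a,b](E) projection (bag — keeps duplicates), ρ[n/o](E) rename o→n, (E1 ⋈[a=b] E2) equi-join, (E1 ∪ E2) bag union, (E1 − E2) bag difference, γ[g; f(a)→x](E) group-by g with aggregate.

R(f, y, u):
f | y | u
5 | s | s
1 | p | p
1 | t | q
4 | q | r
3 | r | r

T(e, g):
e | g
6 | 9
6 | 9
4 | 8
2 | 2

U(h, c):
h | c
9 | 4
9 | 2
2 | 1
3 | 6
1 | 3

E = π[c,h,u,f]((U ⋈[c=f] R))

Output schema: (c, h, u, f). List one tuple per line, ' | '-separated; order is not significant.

Stepwise |·|:
  U → 5
  R → 5
  (U ⋈[c=f] R) → 4
  π[c,h,u,f]((U ⋈[c=f] R)) → 4

== RESULT ==
c | h | u | f
1 | 2 | p | 1
1 | 2 | q | 1
3 | 1 | r | 3
4 | 9 | r | 4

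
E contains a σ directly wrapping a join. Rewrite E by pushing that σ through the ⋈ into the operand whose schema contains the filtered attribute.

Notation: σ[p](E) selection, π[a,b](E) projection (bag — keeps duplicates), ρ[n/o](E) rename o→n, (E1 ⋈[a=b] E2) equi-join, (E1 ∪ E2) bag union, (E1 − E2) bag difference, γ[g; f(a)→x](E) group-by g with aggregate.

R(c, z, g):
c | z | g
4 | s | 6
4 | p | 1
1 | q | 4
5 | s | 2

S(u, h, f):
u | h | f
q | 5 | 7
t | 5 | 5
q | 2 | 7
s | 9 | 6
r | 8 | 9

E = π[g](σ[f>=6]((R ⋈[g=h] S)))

σ filters on f, owned by the right side.
E' = π[g]((R ⋈[g=h] σ[f>=6](S)))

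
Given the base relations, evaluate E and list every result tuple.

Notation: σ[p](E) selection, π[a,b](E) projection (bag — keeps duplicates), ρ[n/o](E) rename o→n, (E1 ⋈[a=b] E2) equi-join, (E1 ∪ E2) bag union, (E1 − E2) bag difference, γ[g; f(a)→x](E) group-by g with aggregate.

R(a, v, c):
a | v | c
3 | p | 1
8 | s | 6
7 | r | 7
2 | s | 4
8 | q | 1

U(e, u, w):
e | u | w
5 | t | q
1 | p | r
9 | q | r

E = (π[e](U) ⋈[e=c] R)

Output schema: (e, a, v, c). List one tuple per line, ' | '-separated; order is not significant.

Stepwise |·|:
  U → 3
  π[e](U) → 3
  R → 5
  (π[e](U) ⋈[e=c] R) → 2

== RESULT ==
e | a | v | c
1 | 3 | p | 1
1 | 8 | q | 1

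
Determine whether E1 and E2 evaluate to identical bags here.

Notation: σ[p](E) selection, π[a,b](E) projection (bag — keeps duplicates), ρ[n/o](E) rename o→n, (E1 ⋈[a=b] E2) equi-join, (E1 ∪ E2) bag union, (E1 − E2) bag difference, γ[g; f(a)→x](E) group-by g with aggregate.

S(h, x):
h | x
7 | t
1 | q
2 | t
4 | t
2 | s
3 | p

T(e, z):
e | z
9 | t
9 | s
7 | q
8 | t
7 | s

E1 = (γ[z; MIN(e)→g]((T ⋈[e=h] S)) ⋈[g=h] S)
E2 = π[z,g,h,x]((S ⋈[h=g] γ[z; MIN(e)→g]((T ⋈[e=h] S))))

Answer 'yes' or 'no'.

E1 row counts bottom-up:
  T → 5
  S → 6
  (T ⋈[e=h] S) → 2
  γ[z; MIN(e)→g]((T ⋈[e=h] S)) → 2
  S → 6
  (γ[z; MIN(e)→g]((T ⋈[e=h] S)) ⋈[g=h] S) → 2
E2 row counts bottom-up:
  S → 6
  T → 5
  S → 6
  (T ⋈[e=h] S) → 2
  γ[z; MIN(e)→g]((T ⋈[e=h] S)) → 2
  (S ⋈[h=g] γ[z; MIN(e)→g]((T ⋈[e=h] S))) → 2
  π[z,g,h,x]((S ⋈[h=g] γ[z; MIN(e)→g]((T ⋈[e=h] S)))) → 2

E1 and E2 produce the same multiset:
z | g | h | x
q | 7 | 7 | t
s | 7 | 7 | t

yes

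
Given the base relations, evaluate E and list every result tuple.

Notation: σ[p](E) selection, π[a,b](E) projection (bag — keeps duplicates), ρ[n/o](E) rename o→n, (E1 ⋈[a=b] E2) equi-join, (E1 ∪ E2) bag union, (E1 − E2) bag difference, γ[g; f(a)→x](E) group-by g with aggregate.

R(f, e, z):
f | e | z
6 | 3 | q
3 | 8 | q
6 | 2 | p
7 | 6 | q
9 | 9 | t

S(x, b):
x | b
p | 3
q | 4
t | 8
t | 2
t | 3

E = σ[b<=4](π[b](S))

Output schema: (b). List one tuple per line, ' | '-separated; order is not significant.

Row counts bottom-up:
  S → 5
  π[b](S) → 5
  σ[b<=4](π[b](S)) → 4

== RESULT ==
b
2
3
3
4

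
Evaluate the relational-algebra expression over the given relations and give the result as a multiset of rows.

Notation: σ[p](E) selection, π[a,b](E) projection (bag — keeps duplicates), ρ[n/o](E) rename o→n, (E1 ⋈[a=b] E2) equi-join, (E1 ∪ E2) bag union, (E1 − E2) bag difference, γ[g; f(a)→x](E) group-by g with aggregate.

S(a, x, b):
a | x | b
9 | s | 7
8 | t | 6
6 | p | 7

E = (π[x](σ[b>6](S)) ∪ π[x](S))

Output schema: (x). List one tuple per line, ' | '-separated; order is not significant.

Subexpression sizes:
  S → 3
  σ[b>6](S) → 2
  π[x](σ[b>6](S)) → 2
  S → 3
  π[x](S) → 3
  (π[x](σ[b>6](S)) ∪ π[x](S)) → 5

== RESULT ==
x
p
p
s
s
t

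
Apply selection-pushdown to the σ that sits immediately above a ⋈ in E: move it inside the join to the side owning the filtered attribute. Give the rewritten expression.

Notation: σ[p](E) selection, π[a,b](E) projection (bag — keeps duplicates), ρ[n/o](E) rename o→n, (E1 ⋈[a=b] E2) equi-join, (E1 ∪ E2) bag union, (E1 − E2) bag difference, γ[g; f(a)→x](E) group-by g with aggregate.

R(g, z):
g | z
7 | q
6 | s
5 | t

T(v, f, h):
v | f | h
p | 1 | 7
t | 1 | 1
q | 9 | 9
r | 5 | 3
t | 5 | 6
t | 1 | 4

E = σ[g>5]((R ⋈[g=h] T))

σ filters on g, owned by the left side.
E' = (σ[g>5](R) ⋈[g=h] T)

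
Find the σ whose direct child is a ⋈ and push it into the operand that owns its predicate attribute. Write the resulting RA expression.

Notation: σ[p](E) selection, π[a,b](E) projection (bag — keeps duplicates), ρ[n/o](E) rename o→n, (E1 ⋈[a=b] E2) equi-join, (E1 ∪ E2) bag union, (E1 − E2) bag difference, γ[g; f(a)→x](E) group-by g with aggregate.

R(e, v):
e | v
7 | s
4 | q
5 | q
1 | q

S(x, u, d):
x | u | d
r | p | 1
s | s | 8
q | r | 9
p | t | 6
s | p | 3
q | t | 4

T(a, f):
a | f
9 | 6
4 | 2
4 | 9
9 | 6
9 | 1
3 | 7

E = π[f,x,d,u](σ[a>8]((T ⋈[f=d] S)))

σ filters on a, owned by the left side.
E' = π[f,x,d,u]((σ[a>8](T) ⋈[f=d] S))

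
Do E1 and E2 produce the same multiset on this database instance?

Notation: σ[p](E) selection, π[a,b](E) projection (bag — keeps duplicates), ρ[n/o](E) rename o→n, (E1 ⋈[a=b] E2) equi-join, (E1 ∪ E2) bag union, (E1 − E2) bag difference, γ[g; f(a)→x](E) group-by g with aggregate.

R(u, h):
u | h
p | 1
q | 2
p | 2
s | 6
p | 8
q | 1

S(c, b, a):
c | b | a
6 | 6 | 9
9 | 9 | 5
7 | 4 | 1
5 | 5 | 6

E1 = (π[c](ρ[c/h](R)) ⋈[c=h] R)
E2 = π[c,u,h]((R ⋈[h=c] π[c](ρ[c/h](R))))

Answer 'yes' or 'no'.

E1 row counts bottom-up:
  R → 6
  ρ[c/h](R) → 6
  π[c](ρ[c/h](R)) → 6
  R → 6
  (π[c](ρ[c/h](R)) ⋈[c=h] R) → 10
E2 row counts bottom-up:
  R → 6
  R → 6
  ρ[c/h](R) → 6
  π[c](ρ[c/h](R)) → 6
  (R ⋈[h=c] π[c](ρ[c/h](R))) → 10
  π[c,u,h]((R ⋈[h=c] π[c](ρ[c/h](R)))) → 10

E1 and E2 produce the same multiset:
c | u | h
1 | p | 1
1 | p | 1
1 | q | 1
1 | q | 1
2 | p | 2
2 | p | 2
2 | q | 2
2 | q | 2
6 | s | 6
8 | p | 8

yes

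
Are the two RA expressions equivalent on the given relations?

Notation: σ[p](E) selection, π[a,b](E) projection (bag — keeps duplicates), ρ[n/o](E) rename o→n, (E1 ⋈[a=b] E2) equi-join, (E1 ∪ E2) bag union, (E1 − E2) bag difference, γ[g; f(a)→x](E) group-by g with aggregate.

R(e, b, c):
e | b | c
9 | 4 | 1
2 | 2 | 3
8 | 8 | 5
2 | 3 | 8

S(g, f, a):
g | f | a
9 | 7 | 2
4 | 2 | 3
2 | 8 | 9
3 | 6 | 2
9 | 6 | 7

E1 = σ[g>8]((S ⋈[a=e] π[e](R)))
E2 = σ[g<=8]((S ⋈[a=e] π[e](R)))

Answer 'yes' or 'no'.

E1 per-node cardinality:
  S → 5
  R → 4
  π[e](R) → 4
  (S ⋈[a=e] π[e](R)) → 5
  σ[g>8]((S ⋈[a=e] π[e](R))) → 2
E2 per-node cardinality:
  S → 5
  R → 4
  π[e](R) → 4
  (S ⋈[a=e] π[e](R)) → 5
  σ[g<=8]((S ⋈[a=e] π[e](R))) → 3

E1 result:
g | f | a | e
9 | 7 | 2 | 2
9 | 7 | 2 | 2
E2 result:
g | f | a | e
2 | 8 | 9 | 9
3 | 6 | 2 | 2
3 | 6 | 2 | 2
Witness: (2, 8, 9, 9) appears 0× in E1 but 1× in E2.

no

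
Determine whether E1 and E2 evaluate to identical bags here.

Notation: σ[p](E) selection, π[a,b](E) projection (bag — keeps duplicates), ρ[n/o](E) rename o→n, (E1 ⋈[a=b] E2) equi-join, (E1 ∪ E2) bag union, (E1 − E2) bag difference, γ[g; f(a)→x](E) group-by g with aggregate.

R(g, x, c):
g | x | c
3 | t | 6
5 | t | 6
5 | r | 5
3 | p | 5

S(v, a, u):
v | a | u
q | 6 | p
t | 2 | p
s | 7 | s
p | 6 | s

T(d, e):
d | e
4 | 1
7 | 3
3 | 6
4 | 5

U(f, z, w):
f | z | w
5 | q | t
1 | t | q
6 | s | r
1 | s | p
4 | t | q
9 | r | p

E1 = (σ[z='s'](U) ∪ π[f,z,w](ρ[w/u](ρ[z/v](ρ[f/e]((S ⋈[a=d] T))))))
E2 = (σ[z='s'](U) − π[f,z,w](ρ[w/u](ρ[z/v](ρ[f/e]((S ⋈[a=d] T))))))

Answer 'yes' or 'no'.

E1 row counts bottom-up:
  U → 6
  σ[z='s'](U) → 2
  S → 4
  T → 4
  (S ⋈[a=d] T) → 1
  ρ[f/e]((S ⋈[a=d] T)) → 1
  ρ[z/v](ρ[f/e]((S ⋈[a=d] T))) → 1
  ρ[w/u](ρ[z/v](ρ[f/e]((S ⋈[a=d] T)))) → 1
  π[f,z,w](ρ[w/u](ρ[z/v](ρ[f/e]((S ⋈[a=d] T))))) → 1
  (σ[z='s'](U) ∪ π[f,z,w](ρ[w/u](ρ[z/v](ρ[f/e]((S ⋈[a=d] T)))))) → 3
E2 row counts bottom-up:
  U → 6
  σ[z='s'](U) → 2
  S → 4
  T → 4
  (S ⋈[a=d] T) → 1
  ρ[f/e]((S ⋈[a=d] T)) → 1
  ρ[z/v](ρ[f/e]((S ⋈[a=d] T))) → 1
  ρ[w/u](ρ[z/v](ρ[f/e]((S ⋈[a=d] T)))) → 1
  π[f,z,w](ρ[w/u](ρ[z/v](ρ[f/e]((S ⋈[a=d] T))))) → 1
  (σ[z='s'](U) − π[f,z,w](ρ[w/u](ρ[z/v](ρ[f/e]((S ⋈[a=d] T)))))) → 2

E1 result:
f | z | w
1 | s | p
3 | s | s
6 | s | r
E2 result:
f | z | w
1 | s | p
6 | s | r
Witness: (3, 's', 's') appears 1× in E1 but 0× in E2.

no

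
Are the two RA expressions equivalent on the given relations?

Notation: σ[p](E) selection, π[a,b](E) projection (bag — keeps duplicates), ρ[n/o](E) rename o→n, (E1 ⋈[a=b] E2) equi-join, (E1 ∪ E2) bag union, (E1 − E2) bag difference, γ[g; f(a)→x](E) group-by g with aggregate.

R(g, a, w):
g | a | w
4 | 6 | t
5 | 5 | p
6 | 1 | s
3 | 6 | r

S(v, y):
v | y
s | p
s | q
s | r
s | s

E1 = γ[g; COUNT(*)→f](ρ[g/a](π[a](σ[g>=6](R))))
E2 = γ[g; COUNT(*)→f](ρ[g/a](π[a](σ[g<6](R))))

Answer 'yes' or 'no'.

E1 row counts bottom-up:
  R → 4
  σ[g>=6](R) → 1
  π[a](σ[g>=6](R)) → 1
  ρ[g/a](π[a](σ[g>=6](R))) → 1
  γ[g; COUNT(*)→f](ρ[g/a](π[a](σ[g>=6](R)))) → 1
E2 row counts bottom-up:
  R → 4
  σ[g<6](R) → 3
  π[a](σ[g<6](R)) → 3
  ρ[g/a](π[a](σ[g<6](R))) → 3
  γ[g; COUNT(*)→f](ρ[g/a](π[a](σ[g<6](R)))) → 2

E1 result:
g | f
1 | 1
E2 result:
g | f
5 | 1
6 | 2
Witness: (1, 1) appears 1× in E1 but 0× in E2.

no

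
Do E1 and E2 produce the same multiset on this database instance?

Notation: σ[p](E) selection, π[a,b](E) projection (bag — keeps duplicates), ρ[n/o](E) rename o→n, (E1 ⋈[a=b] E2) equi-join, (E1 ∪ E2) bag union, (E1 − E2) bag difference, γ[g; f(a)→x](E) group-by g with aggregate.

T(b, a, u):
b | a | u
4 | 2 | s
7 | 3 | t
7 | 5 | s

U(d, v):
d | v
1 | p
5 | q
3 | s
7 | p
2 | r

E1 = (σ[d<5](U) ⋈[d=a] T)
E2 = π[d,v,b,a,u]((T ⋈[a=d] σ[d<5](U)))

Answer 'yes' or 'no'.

E1 row counts bottom-up:
  U → 5
  σ[d<5](U) → 3
  T → 3
  (σ[d<5](U) ⋈[d=a] T) → 2
E2 row counts bottom-up:
  T → 3
  U → 5
  σ[d<5](U) → 3
  (T ⋈[a=d] σ[d<5](U)) → 2
  π[d,v,b,a,u]((T ⋈[a=d] σ[d<5](U))) → 2

E1 and E2 produce the same multiset:
d | v | b | a | u
2 | r | 4 | 2 | s
3 | s | 7 | 3 | t

yes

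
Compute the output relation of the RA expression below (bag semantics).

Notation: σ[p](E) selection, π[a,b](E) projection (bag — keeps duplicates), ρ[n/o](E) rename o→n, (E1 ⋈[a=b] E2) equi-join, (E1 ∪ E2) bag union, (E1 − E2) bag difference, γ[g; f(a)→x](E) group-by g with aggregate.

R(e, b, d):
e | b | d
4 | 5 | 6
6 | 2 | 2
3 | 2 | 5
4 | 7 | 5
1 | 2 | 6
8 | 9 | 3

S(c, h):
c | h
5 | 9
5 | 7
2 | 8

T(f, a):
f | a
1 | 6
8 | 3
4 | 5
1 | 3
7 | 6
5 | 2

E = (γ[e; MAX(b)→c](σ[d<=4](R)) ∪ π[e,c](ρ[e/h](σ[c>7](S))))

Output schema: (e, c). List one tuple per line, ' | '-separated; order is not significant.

Row counts bottom-up:
  R → 6
  σ[d<=4](R) → 2
  γ[e; MAX(b)→c](σ[d<=4](R)) → 2
  S → 3
  σ[c>7](S) → 0
  ρ[e/h](σ[c>7](S)) → 0
  π[e,c](ρ[e/h](σ[c>7](S))) → 0
  (γ[e; MAX(b)→c](σ[d<=4](R)) ∪ π[e,c](ρ[e/h](σ[c>7](S)))) → 2

== RESULT ==
e | c
6 | 2
8 | 9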